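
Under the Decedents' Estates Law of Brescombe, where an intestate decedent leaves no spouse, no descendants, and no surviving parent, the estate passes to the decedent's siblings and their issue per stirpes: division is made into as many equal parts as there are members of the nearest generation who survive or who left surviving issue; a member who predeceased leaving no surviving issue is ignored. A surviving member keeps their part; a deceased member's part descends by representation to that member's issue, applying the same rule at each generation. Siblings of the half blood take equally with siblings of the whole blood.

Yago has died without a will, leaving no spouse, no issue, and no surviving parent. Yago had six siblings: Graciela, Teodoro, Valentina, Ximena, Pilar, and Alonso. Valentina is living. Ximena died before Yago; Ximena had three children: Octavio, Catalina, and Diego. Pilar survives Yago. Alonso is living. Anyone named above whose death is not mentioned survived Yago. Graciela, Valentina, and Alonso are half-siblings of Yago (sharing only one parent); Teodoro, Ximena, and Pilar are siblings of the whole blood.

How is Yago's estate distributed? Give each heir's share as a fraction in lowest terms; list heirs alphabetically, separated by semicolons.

No spouse, descendants, or parent survives, so the estate passes to Yago's siblings per stirpes.
Half-blood and whole-blood siblings take equally under the stated rule.
The estate is divided into 6 equal shares of 1/6 among Graciela, Teodoro, Valentina, Ximena, Pilar, Alonso.
Graciela is living and takes 1/6.
Teodoro is living and takes 1/6.
Valentina is living and takes 1/6.
Ximena predeceased; the 1/6 allotted to Ximena's branch passes to Ximena's issue by representation.
The 1/6 is divided into 3 equal shares of 1/18 among Octavio, Catalina, Diego.
Octavio is living and takes 1/18.
Catalina is living and takes 1/18.
Diego is living and takes 1/18.
Pilar is living and takes 1/6.
Alonso is living and takes 1/6.

Alonso 1/6; Catalina 1/18; Diego 1/18; Graciela 1/6; Octavio 1/18; Pilar 1/6; Teodoro 1/6; Valentina 1/6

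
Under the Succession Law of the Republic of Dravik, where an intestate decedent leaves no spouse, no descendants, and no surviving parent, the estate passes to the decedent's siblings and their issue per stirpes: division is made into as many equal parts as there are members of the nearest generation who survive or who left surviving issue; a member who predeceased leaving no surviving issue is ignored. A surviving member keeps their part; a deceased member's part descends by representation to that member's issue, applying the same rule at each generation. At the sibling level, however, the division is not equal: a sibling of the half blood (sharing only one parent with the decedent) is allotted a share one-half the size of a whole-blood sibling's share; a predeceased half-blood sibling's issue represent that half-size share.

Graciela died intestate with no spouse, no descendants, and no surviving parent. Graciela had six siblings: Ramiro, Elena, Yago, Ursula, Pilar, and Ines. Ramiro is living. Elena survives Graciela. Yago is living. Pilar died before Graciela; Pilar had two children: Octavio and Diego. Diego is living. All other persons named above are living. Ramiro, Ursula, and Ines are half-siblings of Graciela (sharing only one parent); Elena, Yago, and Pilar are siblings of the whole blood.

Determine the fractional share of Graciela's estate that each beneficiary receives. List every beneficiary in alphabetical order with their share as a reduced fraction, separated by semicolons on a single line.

Diego 1/9; Elena 2/9; Ines 1/9; Octavio 1/9; Ramiro 1/9; Ursula 1/9; Yago 2/9

No spouse, descendants, or parent survives, so the estate passes to Graciela's siblings per stirpes.
Half-blood siblings count for one-half the weight of whole-blood siblings at the initial division.
Dividing 1 in proportion to weights (total weight 9/2): Ramiro (weight 1/2) → 1/9; Elena (weight 1) → 2/9; Yago (weight 1) → 2/9; Ursula (weight 1/2) → 1/9; Pilar (weight 1) → 2/9; Ines (weight 1/2) → 1/9.
Ramiro is living and takes 1/9.
Elena is living and takes 2/9.
Yago is living and takes 2/9.
Ursula is living and takes 1/9.
Pilar predeceased; the 2/9 allotted to Pilar's branch passes to Pilar's issue by representation.
The 2/9 is divided into 2 equal shares of 1/9 among Octavio, Diego.
Octavio is living and takes 1/9.
Diego is living and takes 1/9.
Ines is living and takes 1/9.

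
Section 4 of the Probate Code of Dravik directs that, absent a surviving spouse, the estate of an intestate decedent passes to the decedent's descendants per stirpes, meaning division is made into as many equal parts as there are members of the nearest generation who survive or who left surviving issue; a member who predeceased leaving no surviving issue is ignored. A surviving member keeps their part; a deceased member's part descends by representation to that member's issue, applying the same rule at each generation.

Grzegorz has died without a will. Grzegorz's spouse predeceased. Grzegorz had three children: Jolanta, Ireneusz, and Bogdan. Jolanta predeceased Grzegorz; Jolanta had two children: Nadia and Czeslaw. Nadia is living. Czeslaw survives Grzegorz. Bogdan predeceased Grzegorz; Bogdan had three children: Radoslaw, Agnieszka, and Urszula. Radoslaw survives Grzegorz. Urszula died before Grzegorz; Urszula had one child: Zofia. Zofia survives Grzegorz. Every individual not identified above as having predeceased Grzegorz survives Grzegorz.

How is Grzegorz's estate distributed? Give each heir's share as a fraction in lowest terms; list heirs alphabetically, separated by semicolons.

There is no surviving spouse, so the entire estate passes to Grzegorz's descendants per stirpes.
The estate is divided into 3 equal shares of 1/3 among Jolanta, Ireneusz, Bogdan.
Jolanta predeceased; the 1/3 allotted to Jolanta's branch passes to Jolanta's issue by representation.
The 1/3 is divided into 2 equal shares of 1/6 among Nadia, Czeslaw.
Nadia is living and takes 1/6.
Czeslaw is living and takes 1/6.
Ireneusz is living and takes 1/3.
Bogdan predeceased; the 1/3 allotted to Bogdan's branch passes to Bogdan's issue by representation.
The 1/3 is divided into 3 equal shares of 1/9 among Radoslaw, Agnieszka, Urszula.
Radoslaw is living and takes 1/9.
Agnieszka is living and takes 1/9.
Urszula predeceased; the 1/9 allotted to Urszula's branch passes to Urszula's issue by representation.
Zofia is the sole taker at this level and receives the full 1/9.

Agnieszka 1/9; Czeslaw 1/6; Ireneusz 1/3; Nadia 1/6; Radoslaw 1/9; Zofia 1/9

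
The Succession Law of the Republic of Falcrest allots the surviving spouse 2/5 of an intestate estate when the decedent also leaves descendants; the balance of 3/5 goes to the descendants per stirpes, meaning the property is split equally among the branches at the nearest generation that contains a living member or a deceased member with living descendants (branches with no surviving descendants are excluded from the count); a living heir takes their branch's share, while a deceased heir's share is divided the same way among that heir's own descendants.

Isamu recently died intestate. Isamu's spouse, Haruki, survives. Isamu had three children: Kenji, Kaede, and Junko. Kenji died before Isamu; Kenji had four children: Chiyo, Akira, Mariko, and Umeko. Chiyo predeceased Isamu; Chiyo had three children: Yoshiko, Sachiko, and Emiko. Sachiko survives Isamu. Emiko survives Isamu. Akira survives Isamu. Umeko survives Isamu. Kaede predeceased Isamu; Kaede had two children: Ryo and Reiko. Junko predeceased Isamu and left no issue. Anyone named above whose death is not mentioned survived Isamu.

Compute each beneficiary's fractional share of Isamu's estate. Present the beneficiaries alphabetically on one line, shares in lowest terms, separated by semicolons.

Akira 3/40; Emiko 1/40; Haruki 2/5; Mariko 3/40; Reiko 3/20; Ryo 3/20; Sachiko 1/40; Umeko 3/40; Yoshiko 1/40

Haruki, as surviving spouse, takes 2/5.
The remaining 3/5 passes to Isamu's descendants per stirpes.
Junko left no surviving issue, so that branch lapses and is disregarded.
The 3/5 is divided into 2 equal shares of 3/10 among Kenji, Kaede.
Kenji predeceased; the 3/10 allotted to Kenji's branch passes to Kenji's issue by representation.
The 3/10 is divided into 4 equal shares of 3/40 among Chiyo, Akira, Mariko, Umeko.
Chiyo predeceased; the 3/40 allotted to Chiyo's branch passes to Chiyo's issue by representation.
The 3/40 is divided into 3 equal shares of 1/40 among Yoshiko, Sachiko, Emiko.
Yoshiko is living and takes 1/40.
Sachiko is living and takes 1/40.
Emiko is living and takes 1/40.
Akira is living and takes 3/40.
Mariko is living and takes 3/40.
Umeko is living and takes 3/40.
Kaede predeceased; the 3/10 allotted to Kaede's branch passes to Kaede's issue by representation.
The 3/10 is divided into 2 equal shares of 3/20 among Ryo, Reiko.
Ryo is living and takes 3/20.
Reiko is living and takes 3/20.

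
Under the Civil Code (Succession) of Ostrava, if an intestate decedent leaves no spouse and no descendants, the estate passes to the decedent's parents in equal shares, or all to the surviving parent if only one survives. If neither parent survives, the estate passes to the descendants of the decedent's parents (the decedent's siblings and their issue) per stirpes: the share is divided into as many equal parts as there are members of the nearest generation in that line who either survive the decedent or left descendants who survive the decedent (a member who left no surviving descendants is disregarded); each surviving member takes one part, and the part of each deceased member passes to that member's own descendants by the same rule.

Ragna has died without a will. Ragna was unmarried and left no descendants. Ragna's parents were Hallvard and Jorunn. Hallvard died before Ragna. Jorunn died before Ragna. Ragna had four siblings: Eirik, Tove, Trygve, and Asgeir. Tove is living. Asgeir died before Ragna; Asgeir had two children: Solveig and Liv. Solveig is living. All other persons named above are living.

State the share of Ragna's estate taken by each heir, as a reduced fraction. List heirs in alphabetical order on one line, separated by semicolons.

Eirik 1/4; Liv 1/8; Solveig 1/8; Tove 1/4; Trygve 1/4

Neither parent survives and there are no descendants, so the estate passes to Ragna's siblings and their issue per stirpes.
The estate is divided into 4 equal shares of 1/4 among Eirik, Tove, Trygve, Asgeir.
Eirik is living and takes 1/4.
Tove is living and takes 1/4.
Trygve is living and takes 1/4.
Asgeir predeceased; the 1/4 allotted to Asgeir's branch passes to Asgeir's issue by representation.
The 1/4 is divided into 2 equal shares of 1/8 among Solveig, Liv.
Solveig is living and takes 1/8.
Liv is living and takes 1/8.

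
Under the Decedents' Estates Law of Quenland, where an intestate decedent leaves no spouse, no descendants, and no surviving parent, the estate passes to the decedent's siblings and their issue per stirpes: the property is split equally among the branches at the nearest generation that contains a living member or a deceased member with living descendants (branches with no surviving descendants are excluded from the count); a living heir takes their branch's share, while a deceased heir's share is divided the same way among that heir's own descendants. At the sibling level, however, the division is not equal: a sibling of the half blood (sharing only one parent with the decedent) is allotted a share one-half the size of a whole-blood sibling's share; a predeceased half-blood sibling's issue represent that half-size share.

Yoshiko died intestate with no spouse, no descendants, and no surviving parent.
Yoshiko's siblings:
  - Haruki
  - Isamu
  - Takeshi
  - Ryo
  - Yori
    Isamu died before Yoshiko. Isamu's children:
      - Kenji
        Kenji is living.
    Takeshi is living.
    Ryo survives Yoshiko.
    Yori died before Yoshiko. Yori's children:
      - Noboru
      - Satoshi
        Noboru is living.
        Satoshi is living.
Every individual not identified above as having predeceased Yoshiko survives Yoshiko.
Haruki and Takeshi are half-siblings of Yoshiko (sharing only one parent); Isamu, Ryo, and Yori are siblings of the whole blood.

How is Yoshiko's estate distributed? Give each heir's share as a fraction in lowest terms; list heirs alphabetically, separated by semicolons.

No spouse, descendants, or parent survives, so the estate passes to Yoshiko's siblings per stirpes.
Half-blood siblings count for one-half the weight of whole-blood siblings at the initial division.
Dividing 1 in proportion to weights (total weight 4): Haruki (weight 1/2) → 1/8; Isamu (weight 1) → 1/4; Takeshi (weight 1/2) → 1/8; Ryo (weight 1) → 1/4; Yori (weight 1) → 1/4.
Haruki is living and takes 1/8.
Isamu predeceased; the 1/4 allotted to Isamu's branch passes to Isamu's issue by representation.
Kenji is the sole taker at this level and receives the full 1/4.
Takeshi is living and takes 1/8.
Ryo is living and takes 1/4.
Yori predeceased; the 1/4 allotted to Yori's branch passes to Yori's issue by representation.
The 1/4 is divided into 2 equal shares of 1/8 among Noboru, Satoshi.
Noboru is living and takes 1/8.
Satoshi is living and takes 1/8.

Haruki 1/8; Kenji 1/4; Noboru 1/8; Ryo 1/4; Satoshi 1/8; Takeshi 1/8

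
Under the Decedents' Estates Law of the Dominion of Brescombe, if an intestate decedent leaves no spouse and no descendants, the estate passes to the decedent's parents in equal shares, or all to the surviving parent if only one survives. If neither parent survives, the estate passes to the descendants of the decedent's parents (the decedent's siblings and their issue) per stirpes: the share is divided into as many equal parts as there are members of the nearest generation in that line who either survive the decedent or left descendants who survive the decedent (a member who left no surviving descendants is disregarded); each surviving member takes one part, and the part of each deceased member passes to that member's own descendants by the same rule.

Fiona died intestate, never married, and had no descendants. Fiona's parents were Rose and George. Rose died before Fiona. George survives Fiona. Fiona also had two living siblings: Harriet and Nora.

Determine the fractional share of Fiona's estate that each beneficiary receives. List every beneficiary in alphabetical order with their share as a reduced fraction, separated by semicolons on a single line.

George 1

Only one parent, George, survives, so George takes the entire estate. The siblings take nothing because a surviving parent has priority.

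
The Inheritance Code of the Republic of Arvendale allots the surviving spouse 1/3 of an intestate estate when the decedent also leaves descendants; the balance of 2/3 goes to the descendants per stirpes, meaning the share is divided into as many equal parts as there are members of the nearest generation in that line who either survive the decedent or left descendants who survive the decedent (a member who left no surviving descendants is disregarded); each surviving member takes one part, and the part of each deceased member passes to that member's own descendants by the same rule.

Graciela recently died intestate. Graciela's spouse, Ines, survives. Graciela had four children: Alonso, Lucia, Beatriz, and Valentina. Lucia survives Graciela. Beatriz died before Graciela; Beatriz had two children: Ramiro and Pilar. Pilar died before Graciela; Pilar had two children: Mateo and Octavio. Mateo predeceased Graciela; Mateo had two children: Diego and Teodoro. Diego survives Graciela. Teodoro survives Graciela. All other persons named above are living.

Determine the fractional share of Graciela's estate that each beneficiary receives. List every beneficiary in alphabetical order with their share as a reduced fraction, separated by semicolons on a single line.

Alonso 1/6; Diego 1/48; Ines 1/3; Lucia 1/6; Octavio 1/24; Ramiro 1/12; Teodoro 1/48; Valentina 1/6

Ines, as surviving spouse, takes 1/3.
The remaining 2/3 passes to Graciela's descendants per stirpes.
The 2/3 is divided into 4 equal shares of 1/6 among Alonso, Lucia, Beatriz, Valentina.
Alonso is living and takes 1/6.
Lucia is living and takes 1/6.
Beatriz predeceased; the 1/6 allotted to Beatriz's branch passes to Beatriz's issue by representation.
The 1/6 is divided into 2 equal shares of 1/12 among Ramiro, Pilar.
Ramiro is living and takes 1/12.
Pilar predeceased; the 1/12 allotted to Pilar's branch passes to Pilar's issue by representation.
The 1/12 is divided into 2 equal shares of 1/24 among Mateo, Octavio.
Mateo predeceased; the 1/24 allotted to Mateo's branch passes to Mateo's issue by representation.
The 1/24 is divided into 2 equal shares of 1/48 among Diego, Teodoro.
Diego is living and takes 1/48.
Teodoro is living and takes 1/48.
Octavio is living and takes 1/24.
Valentina is living and takes 1/6.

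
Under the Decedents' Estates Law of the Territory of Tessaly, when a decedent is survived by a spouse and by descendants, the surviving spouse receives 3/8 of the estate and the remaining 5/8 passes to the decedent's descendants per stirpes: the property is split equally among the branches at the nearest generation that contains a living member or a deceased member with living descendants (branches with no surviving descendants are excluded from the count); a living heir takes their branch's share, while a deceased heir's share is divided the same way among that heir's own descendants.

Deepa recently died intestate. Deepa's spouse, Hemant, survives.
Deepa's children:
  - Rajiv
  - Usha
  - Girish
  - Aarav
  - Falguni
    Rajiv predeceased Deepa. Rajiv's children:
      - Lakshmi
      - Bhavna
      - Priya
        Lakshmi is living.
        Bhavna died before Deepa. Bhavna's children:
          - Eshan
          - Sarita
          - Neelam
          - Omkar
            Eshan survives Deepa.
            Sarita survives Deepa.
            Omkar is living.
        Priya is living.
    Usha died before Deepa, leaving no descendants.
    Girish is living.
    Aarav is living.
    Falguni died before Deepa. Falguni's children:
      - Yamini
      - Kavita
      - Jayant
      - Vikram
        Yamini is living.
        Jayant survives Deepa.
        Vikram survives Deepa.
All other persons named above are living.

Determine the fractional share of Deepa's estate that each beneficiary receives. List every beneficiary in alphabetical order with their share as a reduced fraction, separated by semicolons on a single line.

Aarav 5/32; Eshan 5/384; Girish 5/32; Hemant 3/8; Jayant 5/128; Kavita 5/128; Lakshmi 5/96; Neelam 5/384; Omkar 5/384; Priya 5/96; Sarita 5/384; Vikram 5/128; Yamini 5/128

Hemant, as surviving spouse, takes 3/8.
The remaining 5/8 passes to Deepa's descendants per stirpes.
Usha left no surviving issue, so that branch lapses and is disregarded.
The 5/8 is divided into 4 equal shares of 5/32 among Rajiv, Girish, Aarav, Falguni.
Rajiv predeceased; the 5/32 allotted to Rajiv's branch passes to Rajiv's issue by representation.
The 5/32 is divided into 3 equal shares of 5/96 among Lakshmi, Bhavna, Priya.
Lakshmi is living and takes 5/96.
Bhavna predeceased; the 5/96 allotted to Bhavna's branch passes to Bhavna's issue by representation.
The 5/96 is divided into 4 equal shares of 5/384 among Eshan, Sarita, Neelam, Omkar.
Eshan is living and takes 5/384.
Sarita is living and takes 5/384.
Neelam is living and takes 5/384.
Omkar is living and takes 5/384.
Priya is living and takes 5/96.
Girish is living and takes 5/32.
Aarav is living and takes 5/32.
Falguni predeceased; the 5/32 allotted to Falguni's branch passes to Falguni's issue by representation.
The 5/32 is divided into 4 equal shares of 5/128 among Yamini, Kavita, Jayant, Vikram.
Yamini is living and takes 5/128.
Kavita is living and takes 5/128.
Jayant is living and takes 5/128.
Vikram is living and takes 5/128.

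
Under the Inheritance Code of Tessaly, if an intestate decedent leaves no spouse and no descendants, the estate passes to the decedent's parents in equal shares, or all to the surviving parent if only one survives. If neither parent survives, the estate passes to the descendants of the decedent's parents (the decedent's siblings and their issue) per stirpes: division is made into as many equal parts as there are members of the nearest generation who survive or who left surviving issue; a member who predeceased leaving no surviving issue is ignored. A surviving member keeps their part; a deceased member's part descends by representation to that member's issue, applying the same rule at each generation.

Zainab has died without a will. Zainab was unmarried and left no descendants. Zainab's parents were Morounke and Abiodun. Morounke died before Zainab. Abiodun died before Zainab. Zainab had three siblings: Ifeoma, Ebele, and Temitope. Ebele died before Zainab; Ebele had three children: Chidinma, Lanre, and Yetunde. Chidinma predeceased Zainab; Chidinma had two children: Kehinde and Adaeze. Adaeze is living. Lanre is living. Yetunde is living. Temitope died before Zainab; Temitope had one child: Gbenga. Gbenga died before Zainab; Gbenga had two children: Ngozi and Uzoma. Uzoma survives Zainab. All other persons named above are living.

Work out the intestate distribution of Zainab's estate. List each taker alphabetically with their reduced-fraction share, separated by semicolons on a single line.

Adaeze 1/18; Ifeoma 1/3; Kehinde 1/18; Lanre 1/9; Ngozi 1/6; Uzoma 1/6; Yetunde 1/9

Neither parent survives and there are no descendants, so the estate passes to Zainab's siblings and their issue per stirpes.
The estate is divided into 3 equal shares of 1/3 among Ifeoma, Ebele, Temitope.
Ifeoma is living and takes 1/3.
Ebele predeceased; the 1/3 allotted to Ebele's branch passes to Ebele's issue by representation.
The 1/3 is divided into 3 equal shares of 1/9 among Chidinma, Lanre, Yetunde.
Chidinma predeceased; the 1/9 allotted to Chidinma's branch passes to Chidinma's issue by representation.
The 1/9 is divided into 2 equal shares of 1/18 among Kehinde, Adaeze.
Kehinde is living and takes 1/18.
Adaeze is living and takes 1/18.
Lanre is living and takes 1/9.
Yetunde is living and takes 1/9.
Temitope predeceased; the 1/3 allotted to Temitope's branch passes to Temitope's issue by representation.
Gbenga's line is the sole branch at this level, so the full 1/3 passes to Gbenga's issue by representation.
The 1/3 is divided into 2 equal shares of 1/6 among Ngozi, Uzoma.
Ngozi is living and takes 1/6.
Uzoma is living and takes 1/6.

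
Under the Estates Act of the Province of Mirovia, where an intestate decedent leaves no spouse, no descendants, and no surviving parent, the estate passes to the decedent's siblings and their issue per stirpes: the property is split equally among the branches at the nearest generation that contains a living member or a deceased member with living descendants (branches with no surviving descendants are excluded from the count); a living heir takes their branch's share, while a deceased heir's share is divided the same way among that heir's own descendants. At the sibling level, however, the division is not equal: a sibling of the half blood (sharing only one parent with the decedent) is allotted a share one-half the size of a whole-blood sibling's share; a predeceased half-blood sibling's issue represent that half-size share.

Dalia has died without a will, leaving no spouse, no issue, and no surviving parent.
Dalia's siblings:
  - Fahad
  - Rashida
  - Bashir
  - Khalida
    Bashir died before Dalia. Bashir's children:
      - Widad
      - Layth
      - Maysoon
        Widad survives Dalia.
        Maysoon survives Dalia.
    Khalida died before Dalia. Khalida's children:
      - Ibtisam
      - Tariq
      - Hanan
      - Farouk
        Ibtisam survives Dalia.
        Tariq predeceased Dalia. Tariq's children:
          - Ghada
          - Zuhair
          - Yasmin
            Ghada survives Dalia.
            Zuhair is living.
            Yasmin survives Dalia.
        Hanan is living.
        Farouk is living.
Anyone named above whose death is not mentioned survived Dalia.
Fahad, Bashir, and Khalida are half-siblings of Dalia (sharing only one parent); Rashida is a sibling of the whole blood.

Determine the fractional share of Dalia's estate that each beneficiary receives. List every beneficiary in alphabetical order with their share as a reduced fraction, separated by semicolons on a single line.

Fahad 1/5; Farouk 1/20; Ghada 1/60; Hanan 1/20; Ibtisam 1/20; Layth 1/15; Maysoon 1/15; Rashida 2/5; Widad 1/15; Yasmin 1/60; Zuhair 1/60

No spouse, descendants, or parent survives, so the estate passes to Dalia's siblings per stirpes.
Half-blood siblings count for one-half the weight of whole-blood siblings at the initial division.
Dividing 1 in proportion to weights (total weight 5/2): Fahad (weight 1/2) → 1/5; Rashida (weight 1) → 2/5; Bashir (weight 1/2) → 1/5; Khalida (weight 1/2) → 1/5.
Fahad is living and takes 1/5.
Rashida is living and takes 2/5.
Bashir predeceased; the 1/5 allotted to Bashir's branch passes to Bashir's issue by representation.
The 1/5 is divided into 3 equal shares of 1/15 among Widad, Layth, Maysoon.
Widad is living and takes 1/15.
Layth is living and takes 1/15.
Maysoon is living and takes 1/15.
Khalida predeceased; the 1/5 allotted to Khalida's branch passes to Khalida's issue by representation.
The 1/5 is divided into 4 equal shares of 1/20 among Ibtisam, Tariq, Hanan, Farouk.
Ibtisam is living and takes 1/20.
Tariq predeceased; the 1/20 allotted to Tariq's branch passes to Tariq's issue by representation.
The 1/20 is divided into 3 equal shares of 1/60 among Ghada, Zuhair, Yasmin.
Ghada is living and takes 1/60.
Zuhair is living and takes 1/60.
Yasmin is living and takes 1/60.
Hanan is living and takes 1/20.
Farouk is living and takes 1/20.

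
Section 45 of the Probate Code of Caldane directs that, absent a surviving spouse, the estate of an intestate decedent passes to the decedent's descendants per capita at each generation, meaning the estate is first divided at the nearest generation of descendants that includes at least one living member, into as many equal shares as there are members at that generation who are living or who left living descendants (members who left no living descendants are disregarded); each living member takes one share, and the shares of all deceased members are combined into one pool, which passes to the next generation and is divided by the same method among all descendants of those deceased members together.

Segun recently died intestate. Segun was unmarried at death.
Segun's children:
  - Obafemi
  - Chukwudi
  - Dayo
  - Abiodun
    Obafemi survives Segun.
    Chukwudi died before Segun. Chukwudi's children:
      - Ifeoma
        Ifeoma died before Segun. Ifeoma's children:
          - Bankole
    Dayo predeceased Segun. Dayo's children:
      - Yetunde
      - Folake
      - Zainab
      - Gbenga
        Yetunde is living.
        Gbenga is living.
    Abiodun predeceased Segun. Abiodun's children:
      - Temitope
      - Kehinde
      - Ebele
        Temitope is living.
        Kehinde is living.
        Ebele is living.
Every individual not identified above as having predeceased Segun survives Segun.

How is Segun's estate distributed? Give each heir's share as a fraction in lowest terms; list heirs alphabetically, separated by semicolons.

There is no surviving spouse, so the entire estate passes to Segun's descendants per capita at each generation.
At generation 1 (Obafemi, Chukwudi, Dayo, Abiodun) there are 4 shares of (1)/4 = 1/4 each.
Living: Obafemi — each takes 1/4.
Deceased: Chukwudi, Dayo, and Abiodun. Their combined 3/4 is pooled and carried to generation 2.
At generation 2 (Ifeoma, Yetunde, Folake, Zainab, Gbenga, Temitope, Kehinde, Ebele) there are 8 shares of (3/4)/8 = 3/32 each.
Living: Yetunde, Folake, Zainab, Gbenga, Temitope, Kehinde, and Ebele — each takes 3/32.
Deceased: Ifeoma. That 3/32 share is carried to generation 3.
At generation 3 (Bankole) there are 1 shares of (3/32)/1 = 3/32 each.
Living: Bankole — each takes 3/32.

Bankole 3/32; Ebele 3/32; Folake 3/32; Gbenga 3/32; Kehinde 3/32; Obafemi 1/4; Temitope 3/32; Yetunde 3/32; Zainab 3/32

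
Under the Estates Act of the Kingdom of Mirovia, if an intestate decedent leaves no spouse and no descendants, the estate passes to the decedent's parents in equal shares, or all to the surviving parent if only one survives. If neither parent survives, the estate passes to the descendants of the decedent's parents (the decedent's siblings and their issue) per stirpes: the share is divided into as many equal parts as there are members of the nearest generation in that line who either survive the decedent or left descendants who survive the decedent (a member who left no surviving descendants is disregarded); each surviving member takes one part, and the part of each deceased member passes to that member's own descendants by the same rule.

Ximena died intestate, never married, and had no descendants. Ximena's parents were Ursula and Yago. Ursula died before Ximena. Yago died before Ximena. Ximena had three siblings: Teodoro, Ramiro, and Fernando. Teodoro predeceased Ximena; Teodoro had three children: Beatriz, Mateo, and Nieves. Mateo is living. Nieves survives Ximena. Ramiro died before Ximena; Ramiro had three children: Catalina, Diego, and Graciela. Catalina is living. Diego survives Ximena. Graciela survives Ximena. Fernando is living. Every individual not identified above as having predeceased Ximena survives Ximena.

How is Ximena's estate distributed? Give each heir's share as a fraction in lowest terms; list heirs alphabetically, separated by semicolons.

Beatriz 1/9; Catalina 1/9; Diego 1/9; Fernando 1/3; Graciela 1/9; Mateo 1/9; Nieves 1/9

Neither parent survives and there are no descendants, so the estate passes to Ximena's siblings and their issue per stirpes.
The estate is divided into 3 equal shares of 1/3 among Teodoro, Ramiro, Fernando.
Teodoro predeceased; the 1/3 allotted to Teodoro's branch passes to Teodoro's issue by representation.
The 1/3 is divided into 3 equal shares of 1/9 among Beatriz, Mateo, Nieves.
Beatriz is living and takes 1/9.
Mateo is living and takes 1/9.
Nieves is living and takes 1/9.
Ramiro predeceased; the 1/3 allotted to Ramiro's branch passes to Ramiro's issue by representation.
The 1/3 is divided into 3 equal shares of 1/9 among Catalina, Diego, Graciela.
Catalina is living and takes 1/9.
Diego is living and takes 1/9.
Graciela is living and takes 1/9.
Fernando is living and takes 1/3.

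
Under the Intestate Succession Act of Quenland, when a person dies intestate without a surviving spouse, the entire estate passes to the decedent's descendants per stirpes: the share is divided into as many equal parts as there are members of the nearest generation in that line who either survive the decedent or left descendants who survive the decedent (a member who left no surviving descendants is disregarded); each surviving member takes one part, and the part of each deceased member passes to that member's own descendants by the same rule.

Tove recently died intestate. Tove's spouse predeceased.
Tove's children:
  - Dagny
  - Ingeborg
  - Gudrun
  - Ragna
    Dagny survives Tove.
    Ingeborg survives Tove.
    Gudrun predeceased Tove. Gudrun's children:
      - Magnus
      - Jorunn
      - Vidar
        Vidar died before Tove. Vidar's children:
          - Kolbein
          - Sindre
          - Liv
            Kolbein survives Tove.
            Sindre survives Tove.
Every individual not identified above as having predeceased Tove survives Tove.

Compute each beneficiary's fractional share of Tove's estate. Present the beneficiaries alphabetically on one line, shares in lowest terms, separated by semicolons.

Dagny 1/4; Ingeborg 1/4; Jorunn 1/12; Kolbein 1/36; Liv 1/36; Magnus 1/12; Ragna 1/4; Sindre 1/36

There is no surviving spouse, so the entire estate passes to Tove's descendants per stirpes.
The estate is divided into 4 equal shares of 1/4 among Dagny, Ingeborg, Gudrun, Ragna.
Dagny is living and takes 1/4.
Ingeborg is living and takes 1/4.
Gudrun predeceased; the 1/4 allotted to Gudrun's branch passes to Gudrun's issue by representation.
The 1/4 is divided into 3 equal shares of 1/12 among Magnus, Jorunn, Vidar.
Magnus is living and takes 1/12.
Jorunn is living and takes 1/12.
Vidar predeceased; the 1/12 allotted to Vidar's branch passes to Vidar's issue by representation.
The 1/12 is divided into 3 equal shares of 1/36 among Kolbein, Sindre, Liv.
Kolbein is living and takes 1/36.
Sindre is living and takes 1/36.
Liv is living and takes 1/36.
Ragna is living and takes 1/4.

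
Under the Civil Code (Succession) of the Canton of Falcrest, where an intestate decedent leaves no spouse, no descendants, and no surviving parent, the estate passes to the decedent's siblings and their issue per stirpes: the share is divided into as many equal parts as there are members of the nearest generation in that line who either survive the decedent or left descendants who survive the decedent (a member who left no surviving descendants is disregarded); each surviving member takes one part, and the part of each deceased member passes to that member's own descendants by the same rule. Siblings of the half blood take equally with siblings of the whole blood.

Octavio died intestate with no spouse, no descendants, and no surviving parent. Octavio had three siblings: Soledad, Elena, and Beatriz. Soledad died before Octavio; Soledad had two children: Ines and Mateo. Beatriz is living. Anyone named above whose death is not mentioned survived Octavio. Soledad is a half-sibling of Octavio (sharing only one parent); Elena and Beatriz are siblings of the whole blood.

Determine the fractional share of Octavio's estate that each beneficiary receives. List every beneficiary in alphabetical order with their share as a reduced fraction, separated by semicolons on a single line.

No spouse, descendants, or parent survives, so the estate passes to Octavio's siblings per stirpes.
Half-blood and whole-blood siblings take equally under the stated rule.
The estate is divided into 3 equal shares of 1/3 among Soledad, Elena, Beatriz.
Soledad predeceased; the 1/3 allotted to Soledad's branch passes to Soledad's issue by representation.
The 1/3 is divided into 2 equal shares of 1/6 among Ines, Mateo.
Ines is living and takes 1/6.
Mateo is living and takes 1/6.
Elena is living and takes 1/3.
Beatriz is living and takes 1/3.

Beatriz 1/3; Elena 1/3; Ines 1/6; Mateo 1/6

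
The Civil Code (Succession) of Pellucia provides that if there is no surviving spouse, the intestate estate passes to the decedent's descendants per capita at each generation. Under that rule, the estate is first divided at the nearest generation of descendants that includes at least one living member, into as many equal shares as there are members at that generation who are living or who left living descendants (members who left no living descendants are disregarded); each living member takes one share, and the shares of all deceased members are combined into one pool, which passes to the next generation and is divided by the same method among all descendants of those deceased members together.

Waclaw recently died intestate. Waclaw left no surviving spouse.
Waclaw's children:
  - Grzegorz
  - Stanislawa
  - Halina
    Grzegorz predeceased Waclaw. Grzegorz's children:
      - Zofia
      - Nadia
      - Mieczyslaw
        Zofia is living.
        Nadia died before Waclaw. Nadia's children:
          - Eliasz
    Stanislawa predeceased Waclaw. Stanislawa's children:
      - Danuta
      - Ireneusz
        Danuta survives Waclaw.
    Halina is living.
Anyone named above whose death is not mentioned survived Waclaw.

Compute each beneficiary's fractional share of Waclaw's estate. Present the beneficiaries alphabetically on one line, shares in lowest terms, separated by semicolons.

There is no surviving spouse, so the entire estate passes to Waclaw's descendants per capita at each generation.
At generation 1 (Grzegorz, Stanislawa, Halina) there are 3 shares of (1)/3 = 1/3 each.
Living: Halina — each takes 1/3.
Deceased: Grzegorz and Stanislawa. Their combined 2/3 is pooled and carried to generation 2.
At generation 2 (Zofia, Nadia, Mieczyslaw, Danuta, Ireneusz) there are 5 shares of (2/3)/5 = 2/15 each.
Living: Zofia, Mieczyslaw, Danuta, and Ireneusz — each takes 2/15.
Deceased: Nadia. That 2/15 share is carried to generation 3.
At generation 3 (Eliasz) there are 1 shares of (2/15)/1 = 2/15 each.
Living: Eliasz — each takes 2/15.

Danuta 2/15; Eliasz 2/15; Halina 1/3; Ireneusz 2/15; Mieczyslaw 2/15; Zofia 2/15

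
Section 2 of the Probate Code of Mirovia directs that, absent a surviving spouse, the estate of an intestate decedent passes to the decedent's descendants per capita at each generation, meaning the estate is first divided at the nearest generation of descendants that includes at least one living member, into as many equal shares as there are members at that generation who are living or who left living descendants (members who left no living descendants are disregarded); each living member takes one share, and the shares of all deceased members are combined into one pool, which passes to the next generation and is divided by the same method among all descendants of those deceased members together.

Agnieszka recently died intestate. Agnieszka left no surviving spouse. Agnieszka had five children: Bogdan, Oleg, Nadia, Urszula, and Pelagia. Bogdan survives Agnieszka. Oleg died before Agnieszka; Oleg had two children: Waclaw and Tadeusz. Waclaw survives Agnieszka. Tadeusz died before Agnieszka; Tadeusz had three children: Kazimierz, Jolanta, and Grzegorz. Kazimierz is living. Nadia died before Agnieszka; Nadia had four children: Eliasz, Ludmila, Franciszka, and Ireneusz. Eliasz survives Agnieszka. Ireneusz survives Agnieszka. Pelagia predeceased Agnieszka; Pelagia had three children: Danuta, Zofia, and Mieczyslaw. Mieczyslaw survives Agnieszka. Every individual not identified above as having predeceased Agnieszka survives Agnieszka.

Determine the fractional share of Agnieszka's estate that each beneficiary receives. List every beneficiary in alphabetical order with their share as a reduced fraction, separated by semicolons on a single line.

Bogdan 1/5; Danuta 1/15; Eliasz 1/15; Franciszka 1/15; Grzegorz 1/45; Ireneusz 1/15; Jolanta 1/45; Kazimierz 1/45; Ludmila 1/15; Mieczyslaw 1/15; Urszula 1/5; Waclaw 1/15; Zofia 1/15

There is no surviving spouse, so the entire estate passes to Agnieszka's descendants per capita at each generation.
At generation 1 (Bogdan, Oleg, Nadia, Urszula, Pelagia) there are 5 shares of (1)/5 = 1/5 each.
Living: Bogdan and Urszula — each takes 1/5.
Deceased: Oleg, Nadia, and Pelagia. Their combined 3/5 is pooled and carried to generation 2.
At generation 2 (Waclaw, Tadeusz, Eliasz, Ludmila, Franciszka, Ireneusz, Danuta, Zofia, Mieczyslaw) there are 9 shares of (3/5)/9 = 1/15 each.
Living: Waclaw, Eliasz, Ludmila, Franciszka, Ireneusz, Danuta, Zofia, and Mieczyslaw — each takes 1/15.
Deceased: Tadeusz. That 1/15 share is carried to generation 3.
At generation 3 (Kazimierz, Jolanta, Grzegorz) there are 3 shares of (1/15)/3 = 1/45 each.
Living: Kazimierz, Jolanta, and Grzegorz — each takes 1/45.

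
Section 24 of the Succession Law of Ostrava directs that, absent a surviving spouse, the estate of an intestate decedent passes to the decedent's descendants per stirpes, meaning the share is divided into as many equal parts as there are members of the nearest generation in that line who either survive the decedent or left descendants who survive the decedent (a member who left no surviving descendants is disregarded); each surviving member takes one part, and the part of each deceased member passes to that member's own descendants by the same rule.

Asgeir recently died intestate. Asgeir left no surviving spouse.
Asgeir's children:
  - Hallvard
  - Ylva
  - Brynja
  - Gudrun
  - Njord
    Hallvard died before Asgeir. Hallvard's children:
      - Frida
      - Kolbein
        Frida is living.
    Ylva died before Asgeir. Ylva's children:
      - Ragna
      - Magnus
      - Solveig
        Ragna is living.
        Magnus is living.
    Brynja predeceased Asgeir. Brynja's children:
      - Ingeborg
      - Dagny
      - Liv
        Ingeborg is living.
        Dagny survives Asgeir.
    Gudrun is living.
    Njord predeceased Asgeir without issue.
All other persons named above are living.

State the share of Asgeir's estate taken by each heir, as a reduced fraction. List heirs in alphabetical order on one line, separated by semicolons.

There is no surviving spouse, so the entire estate passes to Asgeir's descendants per stirpes.
Njord left no surviving issue, so that branch lapses and is disregarded.
The estate is divided into 4 equal shares of 1/4 among Hallvard, Ylva, Brynja, Gudrun.
Hallvard predeceased; the 1/4 allotted to Hallvard's branch passes to Hallvard's issue by representation.
The 1/4 is divided into 2 equal shares of 1/8 among Frida, Kolbein.
Frida is living and takes 1/8.
Kolbein is living and takes 1/8.
Ylva predeceased; the 1/4 allotted to Ylva's branch passes to Ylva's issue by representation.
The 1/4 is divided into 3 equal shares of 1/12 among Ragna, Magnus, Solveig.
Ragna is living and takes 1/12.
Magnus is living and takes 1/12.
Solveig is living and takes 1/12.
Brynja predeceased; the 1/4 allotted to Brynja's branch passes to Brynja's issue by representation.
The 1/4 is divided into 3 equal shares of 1/12 among Ingeborg, Dagny, Liv.
Ingeborg is living and takes 1/12.
Dagny is living and takes 1/12.
Liv is living and takes 1/12.
Gudrun is living and takes 1/4.

Dagny 1/12; Frida 1/8; Gudrun 1/4; Ingeborg 1/12; Kolbein 1/8; Liv 1/12; Magnus 1/12; Ragna 1/12; Solveig 1/12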